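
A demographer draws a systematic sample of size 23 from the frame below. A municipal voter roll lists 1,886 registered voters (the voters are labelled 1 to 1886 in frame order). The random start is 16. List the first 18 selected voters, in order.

16, 98, 180, 262, 344, 426, 508, 590, 672, 754, 836, 918, 1000, 1082, 1164, 1246, 1328, 1410

k = N/n = 1886/23 = 82
voter 1: 16
voter 2: 16 + 82 = 98
voter 3: 98 + 82 = 180
voter 4: 180 + 82 = 262
voter 5: 262 + 82 = 344
voter 6: 344 + 82 = 426
voter 7: 426 + 82 = 508
voter 8: 508 + 82 = 590
voter 9: 590 + 82 = 672
voter 10: 672 + 82 = 754
voter 11: 754 + 82 = 836
voter 12: 836 + 82 = 918
voter 13: 918 + 82 = 1000
voter 14: 1000 + 82 = 1082
voter 15: 1082 + 82 = 1164
voter 16: 1164 + 82 = 1246
voter 17: 1246 + 82 = 1328
voter 18: 1328 + 82 = 1410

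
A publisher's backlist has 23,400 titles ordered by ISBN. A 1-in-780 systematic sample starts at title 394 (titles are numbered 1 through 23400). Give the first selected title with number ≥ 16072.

16774

k = 780
Steps past start: ⌈(16072 − 394)/780⌉ = ⌈15678/780⌉ = 21
Selected title: 394 + 21×780 = 16774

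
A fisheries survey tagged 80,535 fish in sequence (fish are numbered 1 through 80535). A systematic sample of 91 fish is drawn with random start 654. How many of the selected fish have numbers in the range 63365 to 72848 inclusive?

k = 80535/91 = 885
First selection ≥ 63365: 654 + ⌈(63365−654)/885⌉·885 = 654 + 71×885 = 63489
Last selection ≤ 72848: 654 + ⌊(72848−654)/885⌋·885 = 654 + 81×885 = 72339
Count = 81 − 71 + 1 = 11

11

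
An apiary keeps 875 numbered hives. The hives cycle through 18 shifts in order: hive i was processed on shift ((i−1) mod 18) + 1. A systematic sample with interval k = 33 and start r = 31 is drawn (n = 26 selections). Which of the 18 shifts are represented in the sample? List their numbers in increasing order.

Consecutive selections differ by k = 33, so their shift numbers differ by 33 mod 18 = 15.
gcd(33, 18) = 3, so the sample visits 18/3 = 6 distinct residues mod 18.
Start 31 is shift 13; the shifts hit are 1, 4, 7, 10, 13, 16.

1, 4, 7, 10, 13, 16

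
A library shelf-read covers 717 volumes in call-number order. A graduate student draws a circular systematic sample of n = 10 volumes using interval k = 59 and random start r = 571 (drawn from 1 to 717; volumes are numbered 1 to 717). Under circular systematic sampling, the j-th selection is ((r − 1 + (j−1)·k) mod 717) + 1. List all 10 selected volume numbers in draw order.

571, 630, 689, 31, 90, 149, 208, 267, 326, 385

Selection 1: 571
Selection 2: 571 + 59 = 630
Selection 3: 630 + 59 = 689
Selection 4: 689 + 59 = 748 → 748 − 717 = 31
Selection 5: 31 + 59 = 90
Selection 6: 90 + 59 = 149
Selection 7: 149 + 59 = 208
Selection 8: 208 + 59 = 267
Selection 9: 267 + 59 = 326
Selection 10: 326 + 59 = 385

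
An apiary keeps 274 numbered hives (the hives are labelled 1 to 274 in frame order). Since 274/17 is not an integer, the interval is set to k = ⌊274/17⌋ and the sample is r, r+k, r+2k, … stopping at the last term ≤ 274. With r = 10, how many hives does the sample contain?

k = ⌊274/17⌋ = 16
Achieved size = ⌊(274 − 10)/16⌋ + 1 = ⌊264/16⌋ + 1 = 16 + 1 = 17
(last selection: 10 + 16×16 = 266 ≤ 274; next would be 282 > 274)

17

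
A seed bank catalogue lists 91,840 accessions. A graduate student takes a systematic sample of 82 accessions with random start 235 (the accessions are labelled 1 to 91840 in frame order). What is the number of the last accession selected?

k = 91840/82 = 1120
82nd selection = r + (82−1)·k = 235 + 81×1120 = 235 + 90720 = 90955

90955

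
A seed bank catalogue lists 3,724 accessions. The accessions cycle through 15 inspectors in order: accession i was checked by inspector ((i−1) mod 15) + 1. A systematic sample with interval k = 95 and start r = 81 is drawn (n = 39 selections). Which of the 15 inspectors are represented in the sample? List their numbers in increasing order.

1, 6, 11

Consecutive selections differ by k = 95, so their inspector numbers differ by 95 mod 15 = 5.
gcd(95, 15) = 5, so the sample visits 15/5 = 3 distinct residues mod 15.
Start 81 is inspector 6; the inspectors hit are 1, 6, 11.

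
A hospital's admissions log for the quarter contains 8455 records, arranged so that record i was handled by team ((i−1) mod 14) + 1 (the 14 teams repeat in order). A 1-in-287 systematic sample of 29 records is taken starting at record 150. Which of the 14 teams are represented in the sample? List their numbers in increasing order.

3, 10

Consecutive selections differ by k = 287, so their team numbers differ by 287 mod 14 = 7.
gcd(287, 14) = 7, so the sample visits 14/7 = 2 distinct residues mod 14.
Start 150 is team 10; the teams hit are 3, 10.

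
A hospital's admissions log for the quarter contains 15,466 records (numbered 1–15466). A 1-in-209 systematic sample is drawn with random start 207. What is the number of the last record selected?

15464

k = 209
74th selection = r + (74−1)·k = 207 + 73×209 = 207 + 15257 = 15464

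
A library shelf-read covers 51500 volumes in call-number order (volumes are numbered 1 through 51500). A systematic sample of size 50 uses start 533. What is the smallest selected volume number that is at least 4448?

k = 51500/50 = 1030
Steps past start: ⌈(4448 − 533)/1030⌉ = ⌈3915/1030⌉ = 4
Selected volume: 533 + 4×1030 = 4653

4653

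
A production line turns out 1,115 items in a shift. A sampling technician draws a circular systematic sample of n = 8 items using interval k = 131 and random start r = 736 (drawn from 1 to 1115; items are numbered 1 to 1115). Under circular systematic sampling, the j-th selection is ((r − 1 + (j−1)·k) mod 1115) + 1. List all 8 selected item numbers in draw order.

Selection 1: 736
Selection 2: 736 + 131 = 867
Selection 3: 867 + 131 = 998
Selection 4: 998 + 131 = 1129 → 1129 − 1115 = 14
Selection 5: 14 + 131 = 145
Selection 6: 145 + 131 = 276
Selection 7: 276 + 131 = 407
Selection 8: 407 + 131 = 538

736, 867, 998, 14, 145, 276, 407, 538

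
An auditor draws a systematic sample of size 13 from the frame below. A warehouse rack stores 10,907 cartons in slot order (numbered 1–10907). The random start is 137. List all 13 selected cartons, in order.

k = N/n = 10907/13 = 839
carton 1: 137
carton 2: 137 + 839 = 976
carton 3: 976 + 839 = 1815
carton 4: 1815 + 839 = 2654
carton 5: 2654 + 839 = 3493
carton 6: 3493 + 839 = 4332
carton 7: 4332 + 839 = 5171
carton 8: 5171 + 839 = 6010
carton 9: 6010 + 839 = 6849
carton 10: 6849 + 839 = 7688
carton 11: 7688 + 839 = 8527
carton 12: 8527 + 839 = 9366
carton 13: 9366 + 839 = 10205

137, 976, 1815, 2654, 3493, 4332, 5171, 6010, 6849, 7688, 8527, 9366, 10205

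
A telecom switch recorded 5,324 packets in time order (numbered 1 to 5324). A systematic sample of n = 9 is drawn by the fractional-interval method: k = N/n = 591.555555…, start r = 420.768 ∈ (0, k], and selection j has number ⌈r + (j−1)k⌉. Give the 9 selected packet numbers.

j=1: r + 0k = 420.768 → ⌈·⌉ = 421
j=2: r + 1k = 1012.323555… → ⌈·⌉ = 1013
j=3: r + 2k = 1603.879111… → ⌈·⌉ = 1604
j=4: r + 3k = 2195.434666… → ⌈·⌉ = 2196
j=5: r + 4k = 2786.990222… → ⌈·⌉ = 2787
j=6: r + 5k = 3378.545777… → ⌈·⌉ = 3379
j=7: r + 6k = 3970.101333… → ⌈·⌉ = 3971
j=8: r + 7k = 4561.656888… → ⌈·⌉ = 4562
j=9: r + 8k = 5153.212444… → ⌈·⌉ = 5154

421, 1013, 1604, 2196, 2787, 3379, 3971, 4562, 5154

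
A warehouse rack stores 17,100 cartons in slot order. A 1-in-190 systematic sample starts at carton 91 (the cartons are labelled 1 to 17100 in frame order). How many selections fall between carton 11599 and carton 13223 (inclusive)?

k = 190
First selection ≥ 11599: 91 + ⌈(11599−91)/190⌉·190 = 91 + 61×190 = 11681
Last selection ≤ 13223: 91 + ⌊(13223−91)/190⌋·190 = 91 + 69×190 = 13201
Count = 69 − 61 + 1 = 9

9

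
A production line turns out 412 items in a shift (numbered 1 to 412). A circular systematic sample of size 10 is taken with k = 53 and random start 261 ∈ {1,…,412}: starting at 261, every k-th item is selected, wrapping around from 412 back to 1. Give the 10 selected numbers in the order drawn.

261, 314, 367, 8, 61, 114, 167, 220, 273, 326

Selection 1: 261
Selection 2: 261 + 53 = 314
Selection 3: 314 + 53 = 367
Selection 4: 367 + 53 = 420 → 420 − 412 = 8
Selection 5: 8 + 53 = 61
Selection 6: 61 + 53 = 114
Selection 7: 114 + 53 = 167
Selection 8: 167 + 53 = 220
Selection 9: 220 + 53 = 273
Selection 10: 273 + 53 = 326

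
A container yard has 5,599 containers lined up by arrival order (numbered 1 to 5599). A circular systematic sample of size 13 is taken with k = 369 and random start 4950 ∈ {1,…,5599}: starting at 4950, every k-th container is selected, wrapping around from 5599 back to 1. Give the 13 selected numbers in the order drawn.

Selection 1: 4950
Selection 2: 4950 + 369 = 5319
Selection 3: 5319 + 369 = 5688 → 5688 − 5599 = 89
Selection 4: 89 + 369 = 458
Selection 5: 458 + 369 = 827
Selection 6: 827 + 369 = 1196
Selection 7: 1196 + 369 = 1565
Selection 8: 1565 + 369 = 1934
Selection 9: 1934 + 369 = 2303
Selection 10: 2303 + 369 = 2672
Selection 11: 2672 + 369 = 3041
Selection 12: 3041 + 369 = 3410
Selection 13: 3410 + 369 = 3779

4950, 5319, 89, 458, 827, 1196, 1565, 1934, 2303, 2672, 3041, 3410, 3779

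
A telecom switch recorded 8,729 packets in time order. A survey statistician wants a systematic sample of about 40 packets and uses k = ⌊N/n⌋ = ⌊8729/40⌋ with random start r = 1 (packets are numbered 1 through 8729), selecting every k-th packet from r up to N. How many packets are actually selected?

41

k = ⌊8729/40⌋ = 218
Achieved size = ⌊(8729 − 1)/218⌋ + 1 = ⌊8728/218⌋ + 1 = 40 + 1 = 41
(last selection: 1 + 40×218 = 8721 ≤ 8729; next would be 8939 > 8729)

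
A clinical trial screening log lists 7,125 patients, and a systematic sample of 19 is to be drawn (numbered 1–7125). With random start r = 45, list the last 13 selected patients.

k = N/n = 7125/19 = 375
7th selection = 45 + 6×375 = 2295
8th: 2295 + 375 = 2670
9th: 2670 + 375 = 3045
10th: 3045 + 375 = 3420
11th: 3420 + 375 = 3795
12th: 3795 + 375 = 4170
13th: 4170 + 375 = 4545
14th: 4545 + 375 = 4920
15th: 4920 + 375 = 5295
16th: 5295 + 375 = 5670
17th: 5670 + 375 = 6045
18th: 6045 + 375 = 6420
19th: 6420 + 375 = 6795

2295, 2670, 3045, 3420, 3795, 4170, 4545, 4920, 5295, 5670, 6045, 6420, 6795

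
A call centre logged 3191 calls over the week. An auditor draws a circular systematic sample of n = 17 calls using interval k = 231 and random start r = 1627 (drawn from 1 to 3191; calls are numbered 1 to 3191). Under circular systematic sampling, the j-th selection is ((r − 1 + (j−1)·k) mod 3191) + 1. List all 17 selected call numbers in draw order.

Selection 1: 1627
Selection 2: 1627 + 231 = 1858
Selection 3: 1858 + 231 = 2089
Selection 4: 2089 + 231 = 2320
Selection 5: 2320 + 231 = 2551
Selection 6: 2551 + 231 = 2782
Selection 7: 2782 + 231 = 3013
Selection 8: 3013 + 231 = 3244 → 3244 − 3191 = 53
Selection 9: 53 + 231 = 284
Selection 10: 284 + 231 = 515
Selection 11: 515 + 231 = 746
Selection 12: 746 + 231 = 977
Selection 13: 977 + 231 = 1208
Selection 14: 1208 + 231 = 1439
Selection 15: 1439 + 231 = 1670
Selection 16: 1670 + 231 = 1901
Selection 17: 1901 + 231 = 2132

1627, 1858, 2089, 2320, 2551, 2782, 3013, 53, 284, 515, 746, 977, 1208, 1439, 1670, 1901, 2132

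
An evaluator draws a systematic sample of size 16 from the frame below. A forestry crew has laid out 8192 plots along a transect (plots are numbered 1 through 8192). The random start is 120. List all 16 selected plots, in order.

120, 632, 1144, 1656, 2168, 2680, 3192, 3704, 4216, 4728, 5240, 5752, 6264, 6776, 7288, 7800

k = N/n = 8192/16 = 512
plot 1: 120
plot 2: 120 + 512 = 632
plot 3: 632 + 512 = 1144
plot 4: 1144 + 512 = 1656
plot 5: 1656 + 512 = 2168
plot 6: 2168 + 512 = 2680
plot 7: 2680 + 512 = 3192
plot 8: 3192 + 512 = 3704
plot 9: 3704 + 512 = 4216
plot 10: 4216 + 512 = 4728
plot 11: 4728 + 512 = 5240
plot 12: 5240 + 512 = 5752
plot 13: 5752 + 512 = 6264
plot 14: 6264 + 512 = 6776
plot 15: 6776 + 512 = 7288
plot 16: 7288 + 512 = 7800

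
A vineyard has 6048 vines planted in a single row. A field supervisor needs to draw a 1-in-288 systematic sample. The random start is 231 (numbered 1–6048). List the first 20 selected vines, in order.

vine 1: 231
vine 2: 231 + 288 = 519
vine 3: 519 + 288 = 807
vine 4: 807 + 288 = 1095
vine 5: 1095 + 288 = 1383
vine 6: 1383 + 288 = 1671
vine 7: 1671 + 288 = 1959
vine 8: 1959 + 288 = 2247
vine 9: 2247 + 288 = 2535
vine 10: 2535 + 288 = 2823
vine 11: 2823 + 288 = 3111
vine 12: 3111 + 288 = 3399
vine 13: 3399 + 288 = 3687
vine 14: 3687 + 288 = 3975
vine 15: 3975 + 288 = 4263
vine 16: 4263 + 288 = 4551
vine 17: 4551 + 288 = 4839
vine 18: 4839 + 288 = 5127
vine 19: 5127 + 288 = 5415
vine 20: 5415 + 288 = 5703

231, 519, 807, 1095, 1383, 1671, 1959, 2247, 2535, 2823, 3111, 3399, 3687, 3975, 4263, 4551, 4839, 5127, 5415, 5703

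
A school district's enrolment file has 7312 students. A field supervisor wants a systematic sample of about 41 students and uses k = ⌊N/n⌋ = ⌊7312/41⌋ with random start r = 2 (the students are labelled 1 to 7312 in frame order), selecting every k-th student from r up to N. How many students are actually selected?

k = ⌊7312/41⌋ = 178
Achieved size = ⌊(7312 − 2)/178⌋ + 1 = ⌊7310/178⌋ + 1 = 41 + 1 = 42
(last selection: 2 + 41×178 = 7300 ≤ 7312; next would be 7478 > 7312)

42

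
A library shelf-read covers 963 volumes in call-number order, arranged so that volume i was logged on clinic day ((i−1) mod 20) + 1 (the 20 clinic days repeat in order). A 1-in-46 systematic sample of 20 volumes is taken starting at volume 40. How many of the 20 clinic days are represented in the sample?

10

Consecutive selections differ by k = 46, so their clinic day numbers differ by 46 mod 20 = 6.
gcd(46, 20) = 2, so the sample visits 20/2 = 10 distinct residues mod 20.
Start 40 is clinic day 20; the clinic days hit are 2, 4, 6, 8, 10, 12, 14, 16, 18, 20.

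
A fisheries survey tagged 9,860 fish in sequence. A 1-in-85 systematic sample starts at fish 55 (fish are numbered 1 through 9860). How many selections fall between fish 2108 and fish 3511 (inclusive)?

k = 85
First selection ≥ 2108: 55 + ⌈(2108−55)/85⌉·85 = 55 + 25×85 = 2180
Last selection ≤ 3511: 55 + ⌊(3511−55)/85⌋·85 = 55 + 40×85 = 3455
Count = 40 − 25 + 1 = 16

16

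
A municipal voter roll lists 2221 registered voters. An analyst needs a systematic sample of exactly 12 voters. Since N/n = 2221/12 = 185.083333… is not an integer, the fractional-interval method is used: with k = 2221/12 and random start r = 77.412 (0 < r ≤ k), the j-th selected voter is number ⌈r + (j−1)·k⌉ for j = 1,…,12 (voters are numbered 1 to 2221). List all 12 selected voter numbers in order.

78, 263, 448, 633, 818, 1003, 1188, 1373, 1559, 1744, 1929, 2114

j=1: r + 0k = 77.412 → ⌈·⌉ = 78
j=2: r + 1k = 262.495333… → ⌈·⌉ = 263
j=3: r + 2k = 447.578666… → ⌈·⌉ = 448
j=4: r + 3k = 632.662 → ⌈·⌉ = 633
j=5: r + 4k = 817.745333… → ⌈·⌉ = 818
j=6: r + 5k = 1002.828666… → ⌈·⌉ = 1003
j=7: r + 6k = 1187.912 → ⌈·⌉ = 1188
j=8: r + 7k = 1372.995333… → ⌈·⌉ = 1373
j=9: r + 8k = 1558.078666… → ⌈·⌉ = 1559
j=10: r + 9k = 1743.162 → ⌈·⌉ = 1744
j=11: r + 10k = 1928.245333… → ⌈·⌉ = 1929
j=12: r + 11k = 2113.328666… → ⌈·⌉ = 2114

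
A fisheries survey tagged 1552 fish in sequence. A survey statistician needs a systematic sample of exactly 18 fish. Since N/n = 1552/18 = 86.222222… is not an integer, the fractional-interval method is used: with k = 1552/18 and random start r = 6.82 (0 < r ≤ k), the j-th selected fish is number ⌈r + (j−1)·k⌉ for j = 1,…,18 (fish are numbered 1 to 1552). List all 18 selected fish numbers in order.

7, 94, 180, 266, 352, 438, 525, 611, 697, 783, 870, 956, 1042, 1128, 1214, 1301, 1387, 1473

j=1: r + 0k = 6.82 → ⌈·⌉ = 7
j=2: r + 1k = 93.042222… → ⌈·⌉ = 94
j=3: r + 2k = 179.264444… → ⌈·⌉ = 180
j=4: r + 3k = 265.486666… → ⌈·⌉ = 266
j=5: r + 4k = 351.708888… → ⌈·⌉ = 352
j=6: r + 5k = 437.931111… → ⌈·⌉ = 438
j=7: r + 6k = 524.153333… → ⌈·⌉ = 525
j=8: r + 7k = 610.375555… → ⌈·⌉ = 611
j=9: r + 8k = 696.597777… → ⌈·⌉ = 697
j=10: r + 9k = 782.82 → ⌈·⌉ = 783
j=11: r + 10k = 869.042222… → ⌈·⌉ = 870
j=12: r + 11k = 955.264444… → ⌈·⌉ = 956
j=13: r + 12k = 1041.486666… → ⌈·⌉ = 1042
j=14: r + 13k = 1127.708888… → ⌈·⌉ = 1128
j=15: r + 14k = 1213.931111… → ⌈·⌉ = 1214
j=16: r + 15k = 1300.153333… → ⌈·⌉ = 1301
j=17: r + 16k = 1386.375555… → ⌈·⌉ = 1387
j=18: r + 17k = 1472.597777… → ⌈·⌉ = 1473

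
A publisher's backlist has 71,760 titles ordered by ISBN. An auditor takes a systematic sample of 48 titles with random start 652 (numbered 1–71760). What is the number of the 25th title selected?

k = 71760/48 = 1495
25th selection = r + (25−1)·k = 652 + 24×1495 = 652 + 35880 = 36532

36532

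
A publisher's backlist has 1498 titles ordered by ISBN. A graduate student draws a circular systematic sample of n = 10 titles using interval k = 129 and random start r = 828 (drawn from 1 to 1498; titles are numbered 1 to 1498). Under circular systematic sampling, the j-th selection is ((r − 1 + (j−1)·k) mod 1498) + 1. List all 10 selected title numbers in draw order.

Selection 1: 828
Selection 2: 828 + 129 = 957
Selection 3: 957 + 129 = 1086
Selection 4: 1086 + 129 = 1215
Selection 5: 1215 + 129 = 1344
Selection 6: 1344 + 129 = 1473
Selection 7: 1473 + 129 = 1602 → 1602 − 1498 = 104
Selection 8: 104 + 129 = 233
Selection 9: 233 + 129 = 362
Selection 10: 362 + 129 = 491

828, 957, 1086, 1215, 1344, 1473, 104, 233, 362, 491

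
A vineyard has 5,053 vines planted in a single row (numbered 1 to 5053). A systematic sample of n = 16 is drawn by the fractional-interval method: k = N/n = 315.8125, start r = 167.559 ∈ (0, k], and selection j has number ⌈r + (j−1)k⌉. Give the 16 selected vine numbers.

168, 484, 800, 1115, 1431, 1747, 2063, 2379, 2695, 3010, 3326, 3642, 3958, 4274, 4589, 4905

j=1: r + 0k = 167.559 → ⌈·⌉ = 168
j=2: r + 1k = 483.3715 → ⌈·⌉ = 484
j=3: r + 2k = 799.184 → ⌈·⌉ = 800
j=4: r + 3k = 1114.9965 → ⌈·⌉ = 1115
j=5: r + 4k = 1430.809 → ⌈·⌉ = 1431
j=6: r + 5k = 1746.6215 → ⌈·⌉ = 1747
j=7: r + 6k = 2062.434 → ⌈·⌉ = 2063
j=8: r + 7k = 2378.2465 → ⌈·⌉ = 2379
j=9: r + 8k = 2694.059 → ⌈·⌉ = 2695
j=10: r + 9k = 3009.8715 → ⌈·⌉ = 3010
j=11: r + 10k = 3325.684 → ⌈·⌉ = 3326
j=12: r + 11k = 3641.4965 → ⌈·⌉ = 3642
j=13: r + 12k = 3957.309 → ⌈·⌉ = 3958
j=14: r + 13k = 4273.1215 → ⌈·⌉ = 4274
j=15: r + 14k = 4588.934 → ⌈·⌉ = 4589
j=16: r + 15k = 4904.7465 → ⌈·⌉ = 4905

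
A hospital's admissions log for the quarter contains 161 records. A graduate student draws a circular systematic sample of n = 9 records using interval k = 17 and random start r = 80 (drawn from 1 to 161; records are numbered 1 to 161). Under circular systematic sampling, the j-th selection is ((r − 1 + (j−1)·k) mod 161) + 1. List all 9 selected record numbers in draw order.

Selection 1: 80
Selection 2: 80 + 17 = 97
Selection 3: 97 + 17 = 114
Selection 4: 114 + 17 = 131
Selection 5: 131 + 17 = 148
Selection 6: 148 + 17 = 165 → 165 − 161 = 4
Selection 7: 4 + 17 = 21
Selection 8: 21 + 17 = 38
Selection 9: 38 + 17 = 55

80, 97, 114, 131, 148, 4, 21, 38, 55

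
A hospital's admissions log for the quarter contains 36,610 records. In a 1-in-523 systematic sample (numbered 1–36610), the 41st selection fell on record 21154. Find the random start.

234

k = 523
r = 21154 − (41−1)×523 = 21154 − 20920 = 234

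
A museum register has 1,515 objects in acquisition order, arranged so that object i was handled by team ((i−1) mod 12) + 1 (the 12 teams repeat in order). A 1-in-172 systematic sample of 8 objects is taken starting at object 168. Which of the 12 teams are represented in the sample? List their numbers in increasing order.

Consecutive selections differ by k = 172, so their team numbers differ by 172 mod 12 = 4.
gcd(172, 12) = 4, so the sample visits 12/4 = 3 distinct residues mod 12.
Start 168 is team 12; the teams hit are 4, 8, 12.

4, 8, 12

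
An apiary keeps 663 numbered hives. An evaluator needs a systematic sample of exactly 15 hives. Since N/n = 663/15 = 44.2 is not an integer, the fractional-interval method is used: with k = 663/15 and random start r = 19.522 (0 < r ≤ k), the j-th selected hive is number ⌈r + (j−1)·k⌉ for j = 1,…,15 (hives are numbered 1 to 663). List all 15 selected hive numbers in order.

j=1: r + 0k = 19.522 → ⌈·⌉ = 20
j=2: r + 1k = 63.722 → ⌈·⌉ = 64
j=3: r + 2k = 107.922 → ⌈·⌉ = 108
j=4: r + 3k = 152.122 → ⌈·⌉ = 153
j=5: r + 4k = 196.322 → ⌈·⌉ = 197
j=6: r + 5k = 240.522 → ⌈·⌉ = 241
j=7: r + 6k = 284.722 → ⌈·⌉ = 285
j=8: r + 7k = 328.922 → ⌈·⌉ = 329
j=9: r + 8k = 373.122 → ⌈·⌉ = 374
j=10: r + 9k = 417.322 → ⌈·⌉ = 418
j=11: r + 10k = 461.522 → ⌈·⌉ = 462
j=12: r + 11k = 505.722 → ⌈·⌉ = 506
j=13: r + 12k = 549.922 → ⌈·⌉ = 550
j=14: r + 13k = 594.122 → ⌈·⌉ = 595
j=15: r + 14k = 638.322 → ⌈·⌉ = 639

20, 64, 108, 153, 197, 241, 285, 329, 374, 418, 462, 506, 550, 595, 639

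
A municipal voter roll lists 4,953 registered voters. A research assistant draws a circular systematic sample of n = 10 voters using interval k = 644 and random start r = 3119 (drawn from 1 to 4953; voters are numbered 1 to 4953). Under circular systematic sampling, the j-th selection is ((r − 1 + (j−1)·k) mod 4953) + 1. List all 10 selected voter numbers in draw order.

3119, 3763, 4407, 98, 742, 1386, 2030, 2674, 3318, 3962

Selection 1: 3119
Selection 2: 3119 + 644 = 3763
Selection 3: 3763 + 644 = 4407
Selection 4: 4407 + 644 = 5051 → 5051 − 4953 = 98
Selection 5: 98 + 644 = 742
Selection 6: 742 + 644 = 1386
Selection 7: 1386 + 644 = 2030
Selection 8: 2030 + 644 = 2674
Selection 9: 2674 + 644 = 3318
Selection 10: 3318 + 644 = 3962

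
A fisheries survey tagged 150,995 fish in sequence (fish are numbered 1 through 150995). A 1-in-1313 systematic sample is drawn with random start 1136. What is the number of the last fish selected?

k = 1313
115th selection = r + (115−1)·k = 1136 + 114×1313 = 1136 + 149682 = 150818

150818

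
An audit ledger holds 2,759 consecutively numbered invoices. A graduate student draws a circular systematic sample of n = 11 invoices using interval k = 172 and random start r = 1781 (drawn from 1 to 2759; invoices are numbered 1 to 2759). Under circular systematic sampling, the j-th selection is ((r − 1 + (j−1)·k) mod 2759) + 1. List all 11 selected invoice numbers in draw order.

1781, 1953, 2125, 2297, 2469, 2641, 54, 226, 398, 570, 742

Selection 1: 1781
Selection 2: 1781 + 172 = 1953
Selection 3: 1953 + 172 = 2125
Selection 4: 2125 + 172 = 2297
Selection 5: 2297 + 172 = 2469
Selection 6: 2469 + 172 = 2641
Selection 7: 2641 + 172 = 2813 → 2813 − 2759 = 54
Selection 8: 54 + 172 = 226
Selection 9: 226 + 172 = 398
Selection 10: 398 + 172 = 570
Selection 11: 570 + 172 = 742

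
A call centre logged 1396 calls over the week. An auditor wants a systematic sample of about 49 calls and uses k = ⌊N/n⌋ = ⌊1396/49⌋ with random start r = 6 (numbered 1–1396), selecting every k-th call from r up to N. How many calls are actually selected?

k = ⌊1396/49⌋ = 28
Achieved size = ⌊(1396 − 6)/28⌋ + 1 = ⌊1390/28⌋ + 1 = 49 + 1 = 50
(last selection: 6 + 49×28 = 1378 ≤ 1396; next would be 1406 > 1396)

50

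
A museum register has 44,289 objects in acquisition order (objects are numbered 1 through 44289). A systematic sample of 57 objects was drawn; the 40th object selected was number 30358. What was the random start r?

55

k = 44289/57 = 777
r = 30358 − (40−1)×777 = 30358 − 30303 = 55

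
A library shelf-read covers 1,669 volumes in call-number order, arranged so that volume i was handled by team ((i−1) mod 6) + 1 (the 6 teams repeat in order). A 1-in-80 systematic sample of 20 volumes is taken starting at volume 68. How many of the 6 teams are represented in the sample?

3

Consecutive selections differ by k = 80, so their team numbers differ by 80 mod 6 = 2.
gcd(80, 6) = 2, so the sample visits 6/2 = 3 distinct residues mod 6.
Start 68 is team 2; the teams hit are 2, 4, 6.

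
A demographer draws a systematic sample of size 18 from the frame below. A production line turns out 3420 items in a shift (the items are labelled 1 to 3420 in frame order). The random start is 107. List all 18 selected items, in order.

107, 297, 487, 677, 867, 1057, 1247, 1437, 1627, 1817, 2007, 2197, 2387, 2577, 2767, 2957, 3147, 3337

k = N/n = 3420/18 = 190
item 1: 107
item 2: 107 + 190 = 297
item 3: 297 + 190 = 487
item 4: 487 + 190 = 677
item 5: 677 + 190 = 867
item 6: 867 + 190 = 1057
item 7: 1057 + 190 = 1247
item 8: 1247 + 190 = 1437
item 9: 1437 + 190 = 1627
item 10: 1627 + 190 = 1817
item 11: 1817 + 190 = 2007
item 12: 2007 + 190 = 2197
item 13: 2197 + 190 = 2387
item 14: 2387 + 190 = 2577
item 15: 2577 + 190 = 2767
item 16: 2767 + 190 = 2957
item 17: 2957 + 190 = 3147
item 18: 3147 + 190 = 3337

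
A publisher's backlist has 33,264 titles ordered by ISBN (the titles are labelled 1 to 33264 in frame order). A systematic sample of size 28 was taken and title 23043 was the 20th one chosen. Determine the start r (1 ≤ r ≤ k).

471

k = 33264/28 = 1188
r = 23043 − (20−1)×1188 = 23043 − 22572 = 471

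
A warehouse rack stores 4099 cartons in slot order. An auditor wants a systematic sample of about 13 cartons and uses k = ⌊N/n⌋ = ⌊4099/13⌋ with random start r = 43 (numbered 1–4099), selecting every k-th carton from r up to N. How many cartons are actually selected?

k = ⌊4099/13⌋ = 315
Achieved size = ⌊(4099 − 43)/315⌋ + 1 = ⌊4056/315⌋ + 1 = 12 + 1 = 13
(last selection: 43 + 12×315 = 3823 ≤ 4099; next would be 4138 > 4099)

13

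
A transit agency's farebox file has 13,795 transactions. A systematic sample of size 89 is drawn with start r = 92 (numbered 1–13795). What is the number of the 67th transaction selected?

k = 13795/89 = 155
67th selection = r + (67−1)·k = 92 + 66×155 = 92 + 10230 = 10322

10322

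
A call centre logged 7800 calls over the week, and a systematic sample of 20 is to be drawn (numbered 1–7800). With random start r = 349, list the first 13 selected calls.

349, 739, 1129, 1519, 1909, 2299, 2689, 3079, 3469, 3859, 4249, 4639, 5029

k = N/n = 7800/20 = 390
call 1: 349
call 2: 349 + 390 = 739
call 3: 739 + 390 = 1129
call 4: 1129 + 390 = 1519
call 5: 1519 + 390 = 1909
call 6: 1909 + 390 = 2299
call 7: 2299 + 390 = 2689
call 8: 2689 + 390 = 3079
call 9: 3079 + 390 = 3469
call 10: 3469 + 390 = 3859
call 11: 3859 + 390 = 4249
call 12: 4249 + 390 = 4639
call 13: 4639 + 390 = 5029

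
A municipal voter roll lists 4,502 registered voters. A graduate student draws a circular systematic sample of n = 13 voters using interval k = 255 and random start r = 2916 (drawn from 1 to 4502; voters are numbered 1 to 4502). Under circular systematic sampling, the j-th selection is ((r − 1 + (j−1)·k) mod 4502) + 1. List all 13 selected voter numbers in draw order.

Selection 1: 2916
Selection 2: 2916 + 255 = 3171
Selection 3: 3171 + 255 = 3426
Selection 4: 3426 + 255 = 3681
Selection 5: 3681 + 255 = 3936
Selection 6: 3936 + 255 = 4191
Selection 7: 4191 + 255 = 4446
Selection 8: 4446 + 255 = 4701 → 4701 − 4502 = 199
Selection 9: 199 + 255 = 454
Selection 10: 454 + 255 = 709
Selection 11: 709 + 255 = 964
Selection 12: 964 + 255 = 1219
Selection 13: 1219 + 255 = 1474

2916, 3171, 3426, 3681, 3936, 4191, 4446, 199, 454, 709, 964, 1219, 1474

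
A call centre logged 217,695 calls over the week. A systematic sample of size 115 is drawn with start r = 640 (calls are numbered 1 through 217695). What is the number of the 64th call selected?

k = 217695/115 = 1893
64th selection = r + (64−1)·k = 640 + 63×1893 = 640 + 119259 = 119899

119899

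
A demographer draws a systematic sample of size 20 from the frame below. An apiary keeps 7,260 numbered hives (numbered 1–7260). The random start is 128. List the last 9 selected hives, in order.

4121, 4484, 4847, 5210, 5573, 5936, 6299, 6662, 7025

k = N/n = 7260/20 = 363
12th selection = 128 + 11×363 = 4121
13th: 4121 + 363 = 4484
14th: 4484 + 363 = 4847
15th: 4847 + 363 = 5210
16th: 5210 + 363 = 5573
17th: 5573 + 363 = 5936
18th: 5936 + 363 = 6299
19th: 6299 + 363 = 6662
20th: 6662 + 363 = 7025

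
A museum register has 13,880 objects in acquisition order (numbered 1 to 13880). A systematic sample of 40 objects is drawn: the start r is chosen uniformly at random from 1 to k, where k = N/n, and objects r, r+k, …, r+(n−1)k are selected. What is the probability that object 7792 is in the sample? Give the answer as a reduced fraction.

1/347

k = 13880/40 = 347.
Object 7792 is selected iff r ≡ 7792 (mod 347); exactly one such r in {1,…,347}.
Inclusion probability = 1/347.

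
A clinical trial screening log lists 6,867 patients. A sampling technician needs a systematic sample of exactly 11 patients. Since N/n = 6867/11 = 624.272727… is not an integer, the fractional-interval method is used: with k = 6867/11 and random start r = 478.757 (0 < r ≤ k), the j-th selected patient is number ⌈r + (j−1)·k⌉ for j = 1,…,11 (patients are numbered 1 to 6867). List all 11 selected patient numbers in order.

479, 1104, 1728, 2352, 2976, 3601, 4225, 4849, 5473, 6098, 6722

j=1: r + 0k = 478.757 → ⌈·⌉ = 479
j=2: r + 1k = 1103.029727… → ⌈·⌉ = 1104
j=3: r + 2k = 1727.302454… → ⌈·⌉ = 1728
j=4: r + 3k = 2351.575181… → ⌈·⌉ = 2352
j=5: r + 4k = 2975.847909… → ⌈·⌉ = 2976
j=6: r + 5k = 3600.120636… → ⌈·⌉ = 3601
j=7: r + 6k = 4224.393363… → ⌈·⌉ = 4225
j=8: r + 7k = 4848.666090… → ⌈·⌉ = 4849
j=9: r + 8k = 5472.938818… → ⌈·⌉ = 5473
j=10: r + 9k = 6097.211545… → ⌈·⌉ = 6098
j=11: r + 10k = 6721.484272… → ⌈·⌉ = 6722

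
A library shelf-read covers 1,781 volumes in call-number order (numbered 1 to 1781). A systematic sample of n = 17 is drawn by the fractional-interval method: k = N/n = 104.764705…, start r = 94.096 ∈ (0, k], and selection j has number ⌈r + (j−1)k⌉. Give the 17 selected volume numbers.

j=1: r + 0k = 94.096 → ⌈·⌉ = 95
j=2: r + 1k = 198.860705… → ⌈·⌉ = 199
j=3: r + 2k = 303.625411… → ⌈·⌉ = 304
j=4: r + 3k = 408.390117… → ⌈·⌉ = 409
j=5: r + 4k = 513.154823… → ⌈·⌉ = 514
j=6: r + 5k = 617.919529… → ⌈·⌉ = 618
j=7: r + 6k = 722.684235… → ⌈·⌉ = 723
j=8: r + 7k = 827.448941… → ⌈·⌉ = 828
j=9: r + 8k = 932.213647… → ⌈·⌉ = 933
j=10: r + 9k = 1036.978352… → ⌈·⌉ = 1037
j=11: r + 10k = 1141.743058… → ⌈·⌉ = 1142
j=12: r + 11k = 1246.507764… → ⌈·⌉ = 1247
j=13: r + 12k = 1351.272470… → ⌈·⌉ = 1352
j=14: r + 13k = 1456.037176… → ⌈·⌉ = 1457
j=15: r + 14k = 1560.801882… → ⌈·⌉ = 1561
j=16: r + 15k = 1665.566588… → ⌈·⌉ = 1666
j=17: r + 16k = 1770.331294… → ⌈·⌉ = 1771

95, 199, 304, 409, 514, 618, 723, 828, 933, 1037, 1142, 1247, 1352, 1457, 1561, 1666, 1771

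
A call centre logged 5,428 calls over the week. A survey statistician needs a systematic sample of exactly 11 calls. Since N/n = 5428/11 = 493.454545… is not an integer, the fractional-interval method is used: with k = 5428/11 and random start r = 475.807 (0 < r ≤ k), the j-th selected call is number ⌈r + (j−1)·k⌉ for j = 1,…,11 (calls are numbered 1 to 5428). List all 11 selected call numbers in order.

j=1: r + 0k = 475.807 → ⌈·⌉ = 476
j=2: r + 1k = 969.261545… → ⌈·⌉ = 970
j=3: r + 2k = 1462.716090… → ⌈·⌉ = 1463
j=4: r + 3k = 1956.170636… → ⌈·⌉ = 1957
j=5: r + 4k = 2449.625181… → ⌈·⌉ = 2450
j=6: r + 5k = 2943.079727… → ⌈·⌉ = 2944
j=7: r + 6k = 3436.534272… → ⌈·⌉ = 3437
j=8: r + 7k = 3929.988818… → ⌈·⌉ = 3930
j=9: r + 8k = 4423.443363… → ⌈·⌉ = 4424
j=10: r + 9k = 4916.897909… → ⌈·⌉ = 4917
j=11: r + 10k = 5410.352454… → ⌈·⌉ = 5411

476, 970, 1463, 1957, 2450, 2944, 3437, 3930, 4424, 4917, 5411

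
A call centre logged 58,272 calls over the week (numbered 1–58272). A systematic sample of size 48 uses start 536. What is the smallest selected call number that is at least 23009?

k = 58272/48 = 1214
Steps past start: ⌈(23009 − 536)/1214⌉ = ⌈22473/1214⌉ = 19
Selected call: 536 + 19×1214 = 23602

23602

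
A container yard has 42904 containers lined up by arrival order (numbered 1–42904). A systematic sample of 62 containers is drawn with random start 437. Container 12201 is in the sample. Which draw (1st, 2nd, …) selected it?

18

k = 42904/62 = 692
position = (12201 − 437)/692 + 1 = 11764/692 + 1 = 17 + 1 = 18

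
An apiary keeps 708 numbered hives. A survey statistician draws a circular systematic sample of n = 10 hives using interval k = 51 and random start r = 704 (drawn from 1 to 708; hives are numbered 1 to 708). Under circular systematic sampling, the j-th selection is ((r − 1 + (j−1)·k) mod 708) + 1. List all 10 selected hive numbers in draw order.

704, 47, 98, 149, 200, 251, 302, 353, 404, 455

Selection 1: 704
Selection 2: 704 + 51 = 755 → 755 − 708 = 47
Selection 3: 47 + 51 = 98
Selection 4: 98 + 51 = 149
Selection 5: 149 + 51 = 200
Selection 6: 200 + 51 = 251
Selection 7: 251 + 51 = 302
Selection 8: 302 + 51 = 353
Selection 9: 353 + 51 = 404
Selection 10: 404 + 51 = 455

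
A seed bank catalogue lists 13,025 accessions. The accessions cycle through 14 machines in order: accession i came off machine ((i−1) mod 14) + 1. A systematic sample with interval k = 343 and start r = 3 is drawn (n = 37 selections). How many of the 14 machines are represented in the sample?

2

Consecutive selections differ by k = 343, so their machine numbers differ by 343 mod 14 = 7.
gcd(343, 14) = 7, so the sample visits 14/7 = 2 distinct residues mod 14.
Start 3 is machine 3; the machines hit are 3, 10.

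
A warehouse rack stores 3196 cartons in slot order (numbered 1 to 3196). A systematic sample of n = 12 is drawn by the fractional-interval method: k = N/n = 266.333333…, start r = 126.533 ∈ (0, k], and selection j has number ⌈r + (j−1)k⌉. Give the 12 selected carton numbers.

j=1: r + 0k = 126.533 → ⌈·⌉ = 127
j=2: r + 1k = 392.866333… → ⌈·⌉ = 393
j=3: r + 2k = 659.199666… → ⌈·⌉ = 660
j=4: r + 3k = 925.533 → ⌈·⌉ = 926
j=5: r + 4k = 1191.866333… → ⌈·⌉ = 1192
j=6: r + 5k = 1458.199666… → ⌈·⌉ = 1459
j=7: r + 6k = 1724.533 → ⌈·⌉ = 1725
j=8: r + 7k = 1990.866333… → ⌈·⌉ = 1991
j=9: r + 8k = 2257.199666… → ⌈·⌉ = 2258
j=10: r + 9k = 2523.533 → ⌈·⌉ = 2524
j=11: r + 10k = 2789.866333… → ⌈·⌉ = 2790
j=12: r + 11k = 3056.199666… → ⌈·⌉ = 3057

127, 393, 660, 926, 1192, 1459, 1725, 1991, 2258, 2524, 2790, 3057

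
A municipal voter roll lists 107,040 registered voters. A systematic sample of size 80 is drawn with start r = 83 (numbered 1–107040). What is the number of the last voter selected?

k = 107040/80 = 1338
80th selection = r + (80−1)·k = 83 + 79×1338 = 83 + 105702 = 105785

105785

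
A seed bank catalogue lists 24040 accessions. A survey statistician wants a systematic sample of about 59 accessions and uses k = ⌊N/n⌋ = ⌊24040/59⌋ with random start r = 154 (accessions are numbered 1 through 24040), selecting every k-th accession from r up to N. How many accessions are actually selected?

k = ⌊24040/59⌋ = 407
Achieved size = ⌊(24040 − 154)/407⌋ + 1 = ⌊23886/407⌋ + 1 = 58 + 1 = 59
(last selection: 154 + 58×407 = 23760 ≤ 24040; next would be 24167 > 24040)

59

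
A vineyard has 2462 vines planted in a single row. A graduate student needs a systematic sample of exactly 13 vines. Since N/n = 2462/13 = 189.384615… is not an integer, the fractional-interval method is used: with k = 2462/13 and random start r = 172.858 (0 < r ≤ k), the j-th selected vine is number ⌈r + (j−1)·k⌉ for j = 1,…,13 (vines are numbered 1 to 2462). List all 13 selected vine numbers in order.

j=1: r + 0k = 172.858 → ⌈·⌉ = 173
j=2: r + 1k = 362.242615… → ⌈·⌉ = 363
j=3: r + 2k = 551.627230… → ⌈·⌉ = 552
j=4: r + 3k = 741.011846… → ⌈·⌉ = 742
j=5: r + 4k = 930.396461… → ⌈·⌉ = 931
j=6: r + 5k = 1119.781076… → ⌈·⌉ = 1120
j=7: r + 6k = 1309.165692… → ⌈·⌉ = 1310
j=8: r + 7k = 1498.550307… → ⌈·⌉ = 1499
j=9: r + 8k = 1687.934923… → ⌈·⌉ = 1688
j=10: r + 9k = 1877.319538… → ⌈·⌉ = 1878
j=11: r + 10k = 2066.704153… → ⌈·⌉ = 2067
j=12: r + 11k = 2256.088769… → ⌈·⌉ = 2257
j=13: r + 12k = 2445.473384… → ⌈·⌉ = 2446

173, 363, 552, 742, 931, 1120, 1310, 1499, 1688, 1878, 2067, 2257, 2446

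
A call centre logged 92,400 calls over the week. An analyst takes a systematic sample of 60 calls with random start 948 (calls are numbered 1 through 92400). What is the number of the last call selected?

91808

k = 92400/60 = 1540
60th selection = r + (60−1)·k = 948 + 59×1540 = 948 + 90860 = 91808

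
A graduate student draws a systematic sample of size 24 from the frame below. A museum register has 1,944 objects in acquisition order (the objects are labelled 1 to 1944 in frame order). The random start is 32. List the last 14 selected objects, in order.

k = N/n = 1944/24 = 81
11th selection = 32 + 10×81 = 842
12th: 842 + 81 = 923
13th: 923 + 81 = 1004
14th: 1004 + 81 = 1085
15th: 1085 + 81 = 1166
16th: 1166 + 81 = 1247
17th: 1247 + 81 = 1328
18th: 1328 + 81 = 1409
19th: 1409 + 81 = 1490
20th: 1490 + 81 = 1571
21st: 1571 + 81 = 1652
22nd: 1652 + 81 = 1733
23rd: 1733 + 81 = 1814
24th: 1814 + 81 = 1895

842, 923, 1004, 1085, 1166, 1247, 1328, 1409, 1490, 1571, 1652, 1733, 1814, 1895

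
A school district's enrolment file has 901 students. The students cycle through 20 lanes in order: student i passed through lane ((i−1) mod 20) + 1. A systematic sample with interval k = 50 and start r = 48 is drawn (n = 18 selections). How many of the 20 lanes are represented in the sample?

Consecutive selections differ by k = 50, so their lane numbers differ by 50 mod 20 = 10.
gcd(50, 20) = 10, so the sample visits 20/10 = 2 distinct residues mod 20.
Start 48 is lane 8; the lanes hit are 8, 18.

2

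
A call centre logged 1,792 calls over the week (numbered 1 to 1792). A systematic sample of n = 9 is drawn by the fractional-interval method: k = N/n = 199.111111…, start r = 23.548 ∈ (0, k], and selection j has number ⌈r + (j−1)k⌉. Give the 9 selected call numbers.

24, 223, 422, 621, 820, 1020, 1219, 1418, 1617

j=1: r + 0k = 23.548 → ⌈·⌉ = 24
j=2: r + 1k = 222.659111… → ⌈·⌉ = 223
j=3: r + 2k = 421.770222… → ⌈·⌉ = 422
j=4: r + 3k = 620.881333… → ⌈·⌉ = 621
j=5: r + 4k = 819.992444… → ⌈·⌉ = 820
j=6: r + 5k = 1019.103555… → ⌈·⌉ = 1020
j=7: r + 6k = 1218.214666… → ⌈·⌉ = 1219
j=8: r + 7k = 1417.325777… → ⌈·⌉ = 1418
j=9: r + 8k = 1616.436888… → ⌈·⌉ = 1617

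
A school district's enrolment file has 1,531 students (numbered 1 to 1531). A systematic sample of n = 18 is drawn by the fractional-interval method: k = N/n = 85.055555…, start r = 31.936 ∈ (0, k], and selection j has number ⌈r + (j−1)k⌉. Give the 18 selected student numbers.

32, 117, 203, 288, 373, 458, 543, 628, 713, 798, 883, 968, 1053, 1138, 1223, 1308, 1393, 1478

j=1: r + 0k = 31.936 → ⌈·⌉ = 32
j=2: r + 1k = 116.991555… → ⌈·⌉ = 117
j=3: r + 2k = 202.047111… → ⌈·⌉ = 203
j=4: r + 3k = 287.102666… → ⌈·⌉ = 288
j=5: r + 4k = 372.158222… → ⌈·⌉ = 373
j=6: r + 5k = 457.213777… → ⌈·⌉ = 458
j=7: r + 6k = 542.269333… → ⌈·⌉ = 543
j=8: r + 7k = 627.324888… → ⌈·⌉ = 628
j=9: r + 8k = 712.380444… → ⌈·⌉ = 713
j=10: r + 9k = 797.436 → ⌈·⌉ = 798
j=11: r + 10k = 882.491555… → ⌈·⌉ = 883
j=12: r + 11k = 967.547111… → ⌈·⌉ = 968
j=13: r + 12k = 1052.602666… → ⌈·⌉ = 1053
j=14: r + 13k = 1137.658222… → ⌈·⌉ = 1138
j=15: r + 14k = 1222.713777… → ⌈·⌉ = 1223
j=16: r + 15k = 1307.769333… → ⌈·⌉ = 1308
j=17: r + 16k = 1392.824888… → ⌈·⌉ = 1393
j=18: r + 17k = 1477.880444… → ⌈·⌉ = 1478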